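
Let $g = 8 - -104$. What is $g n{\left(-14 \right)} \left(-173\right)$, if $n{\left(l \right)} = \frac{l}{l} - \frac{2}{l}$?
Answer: $-22144$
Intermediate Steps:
$g = 112$ ($g = 8 + 104 = 112$)
$n{\left(l \right)} = 1 - \frac{2}{l}$
$g n{\left(-14 \right)} \left(-173\right) = 112 \frac{-2 - 14}{-14} \left(-173\right) = 112 \left(\left(- \frac{1}{14}\right) \left(-16\right)\right) \left(-173\right) = 112 \cdot \frac{8}{7} \left(-173\right) = 128 \left(-173\right) = -22144$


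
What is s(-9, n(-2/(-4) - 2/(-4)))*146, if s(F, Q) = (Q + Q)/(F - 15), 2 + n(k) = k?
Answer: 73/6 ≈ 12.167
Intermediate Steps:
n(k) = -2 + k
s(F, Q) = 2*Q/(-15 + F) (s(F, Q) = (2*Q)/(-15 + F) = 2*Q/(-15 + F))
s(-9, n(-2/(-4) - 2/(-4)))*146 = (2*(-2 + (-2/(-4) - 2/(-4)))/(-15 - 9))*146 = (2*(-2 + (-2*(-¼) - 2*(-¼)))/(-24))*146 = (2*(-2 + (½ + ½))*(-1/24))*146 = (2*(-2 + 1)*(-1/24))*146 = (2*(-1)*(-1/24))*146 = (1/12)*146 = 73/6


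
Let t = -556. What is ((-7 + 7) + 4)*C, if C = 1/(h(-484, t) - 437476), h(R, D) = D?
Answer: -1/109508 ≈ -9.1317e-6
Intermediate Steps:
C = -1/438032 (C = 1/(-556 - 437476) = 1/(-438032) = -1/438032 ≈ -2.2829e-6)
((-7 + 7) + 4)*C = ((-7 + 7) + 4)*(-1/438032) = (0 + 4)*(-1/438032) = 4*(-1/438032) = -1/109508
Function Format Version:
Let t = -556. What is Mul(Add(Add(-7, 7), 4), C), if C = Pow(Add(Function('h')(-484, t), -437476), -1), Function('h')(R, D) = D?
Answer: Rational(-1, 109508) ≈ -9.1317e-6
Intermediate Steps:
C = Rational(-1, 438032) (C = Pow(Add(-556, -437476), -1) = Pow(-438032, -1) = Rational(-1, 438032) ≈ -2.2829e-6)
Mul(Add(Add(-7, 7), 4), C) = Mul(Add(Add(-7, 7), 4), Rational(-1, 438032)) = Mul(Add(0, 4), Rational(-1, 438032)) = Mul(4, Rational(-1, 438032)) = Rational(-1, 109508)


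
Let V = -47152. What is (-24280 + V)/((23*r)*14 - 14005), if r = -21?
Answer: 71432/20767 ≈ 3.4397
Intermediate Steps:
(-24280 + V)/((23*r)*14 - 14005) = (-24280 - 47152)/((23*(-21))*14 - 14005) = -71432/(-483*14 - 14005) = -71432/(-6762 - 14005) = -71432/(-20767) = -71432*(-1/20767) = 71432/20767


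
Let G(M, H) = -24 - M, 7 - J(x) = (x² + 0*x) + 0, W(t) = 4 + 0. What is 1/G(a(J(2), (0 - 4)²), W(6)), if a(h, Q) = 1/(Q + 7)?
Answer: -23/553 ≈ -0.041591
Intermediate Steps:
W(t) = 4
J(x) = 7 - x² (J(x) = 7 - ((x² + 0*x) + 0) = 7 - ((x² + 0) + 0) = 7 - (x² + 0) = 7 - x²)
a(h, Q) = 1/(7 + Q)
1/G(a(J(2), (0 - 4)²), W(6)) = 1/(-24 - 1/(7 + (0 - 4)²)) = 1/(-24 - 1/(7 + (-4)²)) = 1/(-24 - 1/(7 + 16)) = 1/(-24 - 1/23) = 1/(-553/23) = -23/553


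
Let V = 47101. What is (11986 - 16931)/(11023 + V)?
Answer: -4945/58124 ≈ -0.085077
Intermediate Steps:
(11986 - 16931)/(11023 + V) = (11986 - 16931)/(11023 + 47101) = -4945/58124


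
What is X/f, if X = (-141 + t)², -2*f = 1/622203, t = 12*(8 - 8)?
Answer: -24740035686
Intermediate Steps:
t = 0 (t = 12*0 = 0)
f = -1/1244406 (f = -½/622203 = -½*1/622203 = -1/1244406 ≈ -8.0360e-7)
X = 19881 (X = (-141 + 0)² = (-141)² = 19881)
X/f = 19881/(-1/1244406) = 19881*(-1244406) = -24740035686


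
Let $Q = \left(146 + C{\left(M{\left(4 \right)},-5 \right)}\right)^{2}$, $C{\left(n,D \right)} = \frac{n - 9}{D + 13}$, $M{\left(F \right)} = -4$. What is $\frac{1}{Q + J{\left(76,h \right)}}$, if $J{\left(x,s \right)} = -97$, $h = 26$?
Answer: $\frac{64}{1327817} \approx 4.8199 \cdot 10^{-5}$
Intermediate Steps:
$C{\left(n,D \right)} = \frac{-9 + n}{13 + D}$
$Q = \frac{1334025}{64}$ ($Q = \left(146 + \frac{-9 - 4}{13 - 5}\right)^{2} = \left(146 + \frac{1}{8} \left(-13\right)\right)^{2} = \left(146 - \frac{13}{8}\right)^{2} = \left(\frac{1155}{8}\right)^{2} = \frac{1334025}{64} \approx 20844.0$)
$\frac{1}{Q + J{\left(76,h \right)}} = \frac{1}{\frac{1334025}{64} - 97} = \frac{1}{\frac{1327817}{64}} = \frac{64}{1327817}$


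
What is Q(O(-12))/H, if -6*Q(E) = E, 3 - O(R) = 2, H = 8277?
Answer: -1/49662 ≈ -2.0136e-5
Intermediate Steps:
O(R) = 1 (O(R) = 3 - 1*2 = 3 - 2 = 1)
Q(E) = -E/6
Q(O(-12))/H = -1/6*1/8277 = -1/49662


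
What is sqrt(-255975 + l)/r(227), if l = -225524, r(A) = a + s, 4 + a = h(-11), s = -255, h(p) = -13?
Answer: -I*sqrt(481499)/272 ≈ -2.5511*I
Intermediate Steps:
a = -17 (a = -4 - 13 = -17)
r(A) = -272 (r(A) = -17 - 255 = -272)
sqrt(-255975 + l)/r(227) = sqrt(-255975 - 225524)/(-272) = sqrt(-481499)*(-1/272) = (I*sqrt(481499))*(-1/272) = -I*sqrt(481499)/272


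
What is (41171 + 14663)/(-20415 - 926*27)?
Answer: -55834/45417 ≈ -1.2294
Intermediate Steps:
(41171 + 14663)/(-20415 - 926*27) = 55834/(-20415 - 25002) = 55834/(-45417) = 55834*(-1/45417) = -55834/45417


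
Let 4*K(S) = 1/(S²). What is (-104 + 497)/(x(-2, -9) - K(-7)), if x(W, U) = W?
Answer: -196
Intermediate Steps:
K(S) = 1/(4*S²) (K(S) = 1/(4*(S²)) = 1/(4*S²))
(-104 + 497)/(x(-2, -9) - K(-7)) = (-104 + 497)/(-2 - 1/(4*(-7)²)) = 393/(-2 - 1/(4*49)) = 393/(-2 - 1*1/196) = 393/(-2 - 1/196) = 393/(-393/196) = 393*(-196/393) = -196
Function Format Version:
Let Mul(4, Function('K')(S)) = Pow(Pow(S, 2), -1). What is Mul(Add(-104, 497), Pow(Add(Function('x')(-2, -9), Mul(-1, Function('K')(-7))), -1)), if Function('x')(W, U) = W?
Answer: -196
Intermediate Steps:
Function('K')(S) = Mul(Rational(1, 4), Pow(S, -2)) (Function('K')(S) = Mul(Rational(1, 4), Pow(Pow(S, 2), -1)) = Mul(Rational(1, 4), Pow(S, -2)))
Mul(Add(-104, 497), Pow(Add(Function('x')(-2, -9), Mul(-1, Function('K')(-7))), -1)) = Mul(Add(-104, 497), Pow(Add(-2, Mul(-1, Mul(Rational(1, 4), Pow(-7, -2)))), -1)) = Mul(393, Pow(Add(-2, Mul(-1, Mul(Rational(1, 4), Rational(1, 49)))), -1)) = Mul(393, Pow(Add(-2, Mul(-1, Rational(1, 196))), -1)) = Mul(393, Pow(Add(-2, Rational(-1, 196)), -1)) = Mul(393, Pow(Rational(-393, 196), -1)) = Mul(393, Rational(-196, 393)) = -196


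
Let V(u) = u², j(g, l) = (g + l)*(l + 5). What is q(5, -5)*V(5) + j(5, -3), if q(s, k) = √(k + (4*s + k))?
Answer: 4 + 25*√10 ≈ 83.057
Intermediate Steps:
q(s, k) = √(2*k + 4*s) (q(s, k) = √(k + (k + 4*s)) = √(2*k + 4*s))
j(g, l) = (5 + l)*(g + l) (j(g, l) = (g + l)*(5 + l) = (5 + l)*(g + l))
q(5, -5)*V(5) + j(5, -3) = √(2*(-5) + 4*5)*5² + ((-3)² + 5*5 + 5*(-3) + 5*(-3)) = √(-10 + 20)*25 + (9 + 25 - 15 - 15) = √10*25 + 4 = 25*√10 + 4 = 4 + 25*√10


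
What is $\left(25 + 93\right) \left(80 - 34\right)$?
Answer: $5428$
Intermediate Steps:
$\left(25 + 93\right) \left(80 - 34\right) = 118 \cdot 46 = 5428$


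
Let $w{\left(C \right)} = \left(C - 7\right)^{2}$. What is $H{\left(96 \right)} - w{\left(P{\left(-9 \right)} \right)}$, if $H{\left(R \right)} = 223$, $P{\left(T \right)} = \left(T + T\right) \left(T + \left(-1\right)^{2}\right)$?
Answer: $-18546$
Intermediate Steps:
$P{\left(T \right)} = 2 T \left(1 + T\right)$ ($P{\left(T \right)} = 2 T \left(T + 1\right) = 2 T \left(1 + T\right)$)
$w{\left(C \right)} = \left(-7 + C\right)^{2}$
$H{\left(96 \right)} - w{\left(P{\left(-9 \right)} \right)} = 223 - \left(-7 + 2 \left(-9\right) \left(1 - 9\right)\right)^{2} = 223 - \left(-7 + 2 \left(-9\right) \left(-8\right)\right)^{2} = 223 - \left(-7 + 144\right)^{2} = 223 - 137^{2} = 223 - 18769 = -18546$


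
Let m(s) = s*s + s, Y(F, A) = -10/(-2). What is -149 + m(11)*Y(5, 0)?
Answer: 511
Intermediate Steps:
Y(F, A) = 5 (Y(F, A) = -10*(-½) = 5)
m(s) = s + s² (m(s) = s² + s = s + s²)
-149 + m(11)*Y(5, 0) = -149 + (11*(1 + 11))*5 = -149 + (11*12)*5 = -149 + 132*5 = -149 + 660 = 511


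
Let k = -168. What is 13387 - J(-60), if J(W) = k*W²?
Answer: 618187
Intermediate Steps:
J(W) = -168*W²
13387 - J(-60) = 13387 - (-168)*(-60)² = 13387 - (-168)*3600 = 13387 - 1*(-604800) = 13387 + 604800 = 618187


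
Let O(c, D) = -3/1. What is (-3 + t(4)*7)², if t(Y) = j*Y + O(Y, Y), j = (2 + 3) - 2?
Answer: 3600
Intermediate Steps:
O(c, D) = -3 (O(c, D) = -3*1 = -3)
j = 3 (j = 5 - 2 = 3)
t(Y) = -3 + 3*Y (t(Y) = 3*Y - 3 = -3 + 3*Y)
(-3 + t(4)*7)² = (-3 + (-3 + 3*4)*7)² = (-3 + (-3 + 12)*7)² = (-3 + 9*7)² = (-3 + 63)² = 60² = 3600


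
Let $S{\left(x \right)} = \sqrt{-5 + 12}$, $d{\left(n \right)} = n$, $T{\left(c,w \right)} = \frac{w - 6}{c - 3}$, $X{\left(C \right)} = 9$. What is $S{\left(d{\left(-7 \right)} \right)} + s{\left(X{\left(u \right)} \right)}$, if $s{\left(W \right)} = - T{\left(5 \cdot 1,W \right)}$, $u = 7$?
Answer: $- \frac{3}{2} + \sqrt{7} \approx 1.1458$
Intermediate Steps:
$T{\left(c,w \right)} = \frac{-6 + w}{-3 + c}$
$s{\left(W \right)} = 3 - \frac{W}{2}$ ($s{\left(W \right)} = - \frac{-6 + W}{-3 + 5 \cdot 1} = - \frac{-6 + W}{-3 + 5} = - \frac{-6 + W}{2} = - (-3 + \frac{W}{2}) = 3 - \frac{W}{2}$)
$S{\left(x \right)} = \sqrt{7}$
$S{\left(d{\left(-7 \right)} \right)} + s{\left(X{\left(u \right)} \right)} = \sqrt{7} + \left(3 - \frac{9}{2}\right) = \sqrt{7} - \frac{3}{2} = - \frac{3}{2} + \sqrt{7}$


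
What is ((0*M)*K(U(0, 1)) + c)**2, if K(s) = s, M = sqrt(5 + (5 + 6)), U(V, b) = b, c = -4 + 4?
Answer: 0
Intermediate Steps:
c = 0
M = 4 (M = sqrt(5 + 11) = sqrt(16) = 4)
((0*M)*K(U(0, 1)) + c)**2 = ((0*4)*1 + 0)**2 = (0*1 + 0)**2 = (0 + 0)**2 = 0**2 = 0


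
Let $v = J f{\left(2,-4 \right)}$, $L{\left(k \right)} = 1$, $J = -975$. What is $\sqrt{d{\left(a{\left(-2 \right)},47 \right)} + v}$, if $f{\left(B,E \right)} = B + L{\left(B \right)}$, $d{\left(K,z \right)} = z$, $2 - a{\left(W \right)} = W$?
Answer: $i \sqrt{2878} \approx 53.647 i$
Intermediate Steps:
$a{\left(W \right)} = 2 - W$
$f{\left(B,E \right)} = 1 + B$ ($f{\left(B,E \right)} = B + 1 = 1 + B$)
$v = -2925$ ($v = - 975 \left(1 + 2\right) = \left(-975\right) 3 = -2925$)
$\sqrt{d{\left(a{\left(-2 \right)},47 \right)} + v} = \sqrt{47 - 2925} = \sqrt{-2878} = i \sqrt{2878}$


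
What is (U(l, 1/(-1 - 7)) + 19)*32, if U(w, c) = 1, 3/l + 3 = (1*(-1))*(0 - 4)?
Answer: 640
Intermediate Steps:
l = 3 (l = 3/(-3 + (1*(-1))*(0 - 4)) = 3/(-3 - 1*(-4)) = 3/(-3 + 4) = 3/1 = 3*1 = 3)
(U(l, 1/(-1 - 7)) + 19)*32 = (1 + 19)*32 = 20*32 = 640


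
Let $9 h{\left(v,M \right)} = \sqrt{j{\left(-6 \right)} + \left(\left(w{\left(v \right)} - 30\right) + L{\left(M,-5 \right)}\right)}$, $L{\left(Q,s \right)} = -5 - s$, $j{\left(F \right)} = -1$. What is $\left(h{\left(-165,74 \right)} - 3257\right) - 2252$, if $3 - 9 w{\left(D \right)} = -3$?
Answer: $-5509 + \frac{i \sqrt{273}}{27} \approx -5509.0 + 0.61195 i$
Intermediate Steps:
$w{\left(D \right)} = \frac{2}{3}$ ($w{\left(D \right)} = \frac{1}{3} - - \frac{1}{3} = \frac{1}{3} + \frac{1}{3} = \frac{2}{3}$)
$h{\left(v,M \right)} = \frac{i \sqrt{273}}{27}$ ($h{\left(v,M \right)} = \frac{\sqrt{-1 + \left(\left(\frac{2}{3} - 30\right) - 0\right)}}{9} = \frac{\sqrt{-1 + \left(- \frac{88}{3} + \left(-5 + 5\right)\right)}}{9} = \frac{\sqrt{-1 + \left(- \frac{88}{3} + 0\right)}}{9} = \frac{\sqrt{-1 - \frac{88}{3}}}{9} = \frac{\sqrt{- \frac{91}{3}}}{9} = \frac{\frac{1}{3} i \sqrt{273}}{9} = \frac{i \sqrt{273}}{27}$)
$\left(h{\left(-165,74 \right)} - 3257\right) - 2252 = \left(\frac{i \sqrt{273}}{27} - 3257\right) - 2252 = \left(-3257 + \frac{i \sqrt{273}}{27}\right) - 2252 = -5509 + \frac{i \sqrt{273}}{27}$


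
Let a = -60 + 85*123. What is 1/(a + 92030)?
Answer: 1/102425 ≈ 9.7632e-6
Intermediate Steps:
a = 10395 (a = -60 + 10455 = 10395)
1/(a + 92030) = 1/(10395 + 92030) = 1/102425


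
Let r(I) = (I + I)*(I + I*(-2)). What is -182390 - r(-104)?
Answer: -160758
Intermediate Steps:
r(I) = -2*I² (r(I) = (2*I)*(I - 2*I) = (2*I)*(-I) = -2*I²)
-182390 - r(-104) = -182390 - (-2)*(-104)² = -182390 - (-2)*10816 = -182390 - 1*(-21632) = -182390 + 21632 = -160758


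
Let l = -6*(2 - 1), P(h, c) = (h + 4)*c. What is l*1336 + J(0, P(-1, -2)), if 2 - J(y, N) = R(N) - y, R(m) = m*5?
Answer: -7984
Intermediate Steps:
R(m) = 5*m
P(h, c) = c*(4 + h) (P(h, c) = (4 + h)*c = c*(4 + h))
l = -6 (l = -6*1 = -6)
J(y, N) = 2 + y - 5*N (J(y, N) = 2 - (5*N - y) = 2 - (-y + 5*N) = 2 + (y - 5*N) = 2 + y - 5*N)
l*1336 + J(0, P(-1, -2)) = -6*1336 + (2 + 0 - (-10)*(4 - 1)) = -8016 + (2 + 0 - (-10)*3) = -8016 + (2 + 0 - 5*(-6)) = -8016 + (2 + 0 + 30) = -8016 + 32 = -7984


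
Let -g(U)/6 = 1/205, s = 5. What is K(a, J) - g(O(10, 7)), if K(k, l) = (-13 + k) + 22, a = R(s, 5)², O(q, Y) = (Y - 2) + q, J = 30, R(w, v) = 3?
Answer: 3696/205 ≈ 18.029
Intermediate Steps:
O(q, Y) = -2 + Y + q (O(q, Y) = (-2 + Y) + q = -2 + Y + q)
g(U) = -6/205
a = 9 (a = 3² = 9)
K(k, l) = 9 + k
K(a, J) - g(O(10, 7)) = (9 + 9) - 1*(-6/205) = 18 + 6/205 = 3696/205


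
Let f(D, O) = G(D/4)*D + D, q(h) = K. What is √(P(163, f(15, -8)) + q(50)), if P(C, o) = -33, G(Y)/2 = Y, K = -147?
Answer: 6*I*√5 ≈ 13.416*I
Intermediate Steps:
G(Y) = 2*Y
q(h) = -147
f(D, O) = D + D²/2 (f(D, O) = (2*(D/4))*D + D = (D/2)*D + D = D²/2 + D = D + D²/2)
√(P(163, f(15, -8)) + q(50)) = √(-33 - 147) = √(-180) = 6*I*√5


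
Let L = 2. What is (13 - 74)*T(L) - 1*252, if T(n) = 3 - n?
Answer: -313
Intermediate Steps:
(13 - 74)*T(L) - 1*252 = (13 - 74)*(3 - 1*2) - 1*252 = -61*(3 - 2) - 252 = -61*1 - 252 = -61 - 252 = -313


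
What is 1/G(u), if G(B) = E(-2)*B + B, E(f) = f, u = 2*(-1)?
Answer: 1/2 ≈ 0.50000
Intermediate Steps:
u = -2
G(B) = -B (G(B) = -2*B + B = -B)
1/G(u) = 1/(-1*(-2)) = 1/2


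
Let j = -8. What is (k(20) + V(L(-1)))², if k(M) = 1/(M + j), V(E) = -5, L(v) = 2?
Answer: 3481/144 ≈ 24.174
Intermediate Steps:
k(M) = 1/(-8 + M) (k(M) = 1/(M - 8) = 1/(-8 + M))
(k(20) + V(L(-1)))² = (1/(-8 + 20) - 5)² = (1/12 - 5)² = (-59/12)² = 3481/144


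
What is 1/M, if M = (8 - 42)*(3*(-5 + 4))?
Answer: 1/102 ≈ 0.0098039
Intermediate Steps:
M = 102 (M = -102*(-1) = -34*(-3) = 102)
1/M = 1/102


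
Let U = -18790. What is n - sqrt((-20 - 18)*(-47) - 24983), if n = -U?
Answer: 18790 - I*sqrt(23197) ≈ 18790.0 - 152.31*I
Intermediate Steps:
n = 18790 (n = -1*(-18790) = 18790)
n - sqrt((-20 - 18)*(-47) - 24983) = 18790 - sqrt((-20 - 18)*(-47) - 24983) = 18790 - sqrt(-38*(-47) - 24983) = 18790 - sqrt(1786 - 24983) = 18790 - sqrt(-23197) = 18790 - I*sqrt(23197)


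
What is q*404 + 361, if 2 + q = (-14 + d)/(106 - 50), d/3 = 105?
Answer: 3449/2 ≈ 1724.5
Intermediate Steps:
d = 315 (d = 3*105 = 315)
q = 27/8 (q = -2 + (-14 + 315)/(106 - 50) = -2 + 301/56 = -2 + 301*(1/56) = -2 + 43/8 = 27/8 ≈ 3.3750)
q*404 + 361 = (27/8)*404 + 361 = 2727/2 + 361 = 3449/2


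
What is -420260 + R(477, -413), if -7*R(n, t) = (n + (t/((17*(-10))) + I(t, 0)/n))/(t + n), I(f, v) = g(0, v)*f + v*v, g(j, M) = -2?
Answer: -15267378780551/36328320 ≈ -4.2026e+5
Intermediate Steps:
I(f, v) = v**2 - 2*f (I(f, v) = -2*f + v*v = -2*f + v**2 = v**2 - 2*f)
R(n, t) = -(n - t/170 - 2*t/n)/(7*(n + t)) (R(n, t) = -(n + (t/((17*(-10))) + (0**2 - 2*t)/n))/(7*(t + n)) = -(n + (t/(-170) + (0 - 2*t)/n))/(7*(n + t)) = -(n + (t*(-1/170) + (-2*t)/n))/(7*(n + t)) = -(n + (-t/170 - 2*t/n))/(7*(n + t)) = -(n - t/170 - 2*t/n)/(7*(n + t)))
-420260 + R(477, -413) = -420260 + (1/1190)*(-170*477**2 + 340*(-413) + 477*(-413))/(477*(477 - 413)) = -420260 + (1/1190)*(1/477)*(-170*227529 - 140420 - 197001)/64 = -420260 + (1/1190)*(1/477)*(1/64)*(-38679930 - 140420 - 197001) = -420260 + (1/1190)*(1/477)*(1/64)*(-39017351) = -420260 - 39017351/36328320 = -15267378780551/36328320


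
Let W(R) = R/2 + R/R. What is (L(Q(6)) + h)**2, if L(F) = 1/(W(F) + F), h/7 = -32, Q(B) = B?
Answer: 5013121/100 ≈ 50131.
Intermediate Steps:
h = -224 (h = 7*(-32) = -224)
W(R) = 1 + R/2 (W(R) = R*(1/2) + 1 = R/2 + 1 = 1 + R/2)
L(F) = 1/(1 + 3*F/2) (L(F) = 1/((1 + F/2) + F) = 1/(1 + 3*F/2))
(L(Q(6)) + h)**2 = (2/(2 + 3*6) - 224)**2 = (2/(2 + 18) - 224)**2 = (2/20 - 224)**2 = (2*(1/20) - 224)**2 = (1/10 - 224)**2 = (-2239/10)**2 = 5013121/100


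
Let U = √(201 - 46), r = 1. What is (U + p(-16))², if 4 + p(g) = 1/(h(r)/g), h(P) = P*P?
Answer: (20 - √155)² ≈ 57.004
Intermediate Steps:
U = √155 ≈ 12.450
h(P) = P²
p(g) = -4 + g (p(g) = -4 + 1/(1²/g) = -4 + 1/(1/g) = -4 + g)
(U + p(-16))² = (√155 + (-4 - 16))² = (√155 - 20)² = (-20 + √155)²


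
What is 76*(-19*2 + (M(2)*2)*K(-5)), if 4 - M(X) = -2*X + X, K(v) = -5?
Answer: -7448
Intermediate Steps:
M(X) = 4 + X (M(X) = 4 - (-2*X + X) = 4 - (-1)*X = 4 + X)
76*(-19*2 + (M(2)*2)*K(-5)) = 76*(-19*2 + ((4 + 2)*2)*(-5)) = 76*(-38 + (6*2)*(-5)) = 76*(-38 + 12*(-5)) = 76*(-38 - 60) = 76*(-98) = -7448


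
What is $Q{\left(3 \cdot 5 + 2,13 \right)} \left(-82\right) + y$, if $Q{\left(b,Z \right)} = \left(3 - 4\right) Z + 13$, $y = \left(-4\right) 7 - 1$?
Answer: $-29$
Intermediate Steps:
$y = -29$ ($y = -28 - 1 = -29$)
$Q{\left(b,Z \right)} = 13 - Z$ ($Q{\left(b,Z \right)} = \left(3 - 4\right) Z + 13 = - Z + 13 = 13 - Z$)
$Q{\left(3 \cdot 5 + 2,13 \right)} \left(-82\right) + y = \left(13 - 13\right) \left(-82\right) - 29 = 0 \left(-82\right) - 29 = 0 - 29 = -29$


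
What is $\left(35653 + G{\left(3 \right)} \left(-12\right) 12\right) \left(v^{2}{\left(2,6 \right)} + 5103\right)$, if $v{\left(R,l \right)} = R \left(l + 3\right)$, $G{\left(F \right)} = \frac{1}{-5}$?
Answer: $\frac{968225643}{5} \approx 1.9365 \cdot 10^{8}$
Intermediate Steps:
$G{\left(F \right)} = - \frac{1}{5}$
$v{\left(R,l \right)} = R \left(3 + l\right)$
$\left(35653 + G{\left(3 \right)} \left(-12\right) 12\right) \left(v^{2}{\left(2,6 \right)} + 5103\right) = \left(35653 + \left(- \frac{1}{5}\right) \left(-12\right) 12\right) \left(\left(2 \left(3 + 6\right)\right)^{2} + 5103\right) = \left(35653 + \frac{12}{5} \cdot 12\right) \left(\left(2 \cdot 9\right)^{2} + 5103\right) = \left(35653 + \frac{144}{5}\right) \left(18^{2} + 5103\right) = \frac{178409 \left(324 + 5103\right)}{5} = \frac{178409}{5} \cdot 5427 = \frac{968225643}{5}$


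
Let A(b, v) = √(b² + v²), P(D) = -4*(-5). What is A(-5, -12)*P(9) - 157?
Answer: 103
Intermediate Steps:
P(D) = 20
A(-5, -12)*P(9) - 157 = √((-5)² + (-12)²)*20 - 157 = √(25 + 144)*20 - 157 = √169*20 - 157 = 13*20 - 157 = 260 - 157 = 103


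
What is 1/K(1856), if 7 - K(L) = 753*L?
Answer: -1/1397561 ≈ -7.1553e-7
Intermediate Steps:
K(L) = 7 - 753*L
1/K(1856) = 1/(7 - 753*1856) = 1/(7 - 1397568) = 1/(-1397561) = -1/1397561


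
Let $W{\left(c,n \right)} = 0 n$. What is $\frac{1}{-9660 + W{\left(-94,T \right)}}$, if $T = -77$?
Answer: $- \frac{1}{9660} \approx -0.00010352$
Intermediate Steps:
$W{\left(c,n \right)} = 0$
$\frac{1}{-9660 + W{\left(-94,T \right)}} = \frac{1}{-9660 + 0} = \frac{1}{-9660} = - \frac{1}{9660}$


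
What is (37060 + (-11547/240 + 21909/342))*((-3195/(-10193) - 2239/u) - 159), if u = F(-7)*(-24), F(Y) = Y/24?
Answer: -5772697205960717/325360560 ≈ -1.7742e+7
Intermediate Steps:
F(Y) = Y/24 (F(Y) = Y*(1/24) = Y/24)
u = 7 (u = ((1/24)*(-7))*(-24) = -7/24*(-24) = 7)
(37060 + (-11547/240 + 21909/342))*((-3195/(-10193) - 2239/u) - 159) = (37060 + (-11547/240 + 21909/342))*((-3195/(-10193) - 2239/7) - 159) = (37060 + (-11547*1/240 + 21909*(1/342)))*((-3195*(-1/10193) - 2239*⅐) - 159) = (37060 + (-3849/80 + 7303/114))*((3195/10193 - 2239/7) - 159) = (37060 + 72727/4560)*(-22799762/71351 - 159) = (169066327/4560)*(-34144571/71351) = -5772697205960717/325360560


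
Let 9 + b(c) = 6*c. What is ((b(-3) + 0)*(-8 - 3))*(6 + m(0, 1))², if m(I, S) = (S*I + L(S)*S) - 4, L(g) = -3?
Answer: 297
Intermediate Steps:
b(c) = -9 + 6*c
m(I, S) = -4 - 3*S + I*S (m(I, S) = (S*I - 3*S) - 4 = (I*S - 3*S) - 4 = (-3*S + I*S) - 4 = -4 - 3*S + I*S)
((b(-3) + 0)*(-8 - 3))*(6 + m(0, 1))² = (((-9 + 6*(-3)) + 0)*(-8 - 3))*(6 + (-4 - 3*1 + 0*1))² = (((-9 - 18) + 0)*(-11))*(6 + (-4 - 3 + 0))² = ((-27 + 0)*(-11))*(6 - 7)² = -27*(-11)*(-1)² = 297*1 = 297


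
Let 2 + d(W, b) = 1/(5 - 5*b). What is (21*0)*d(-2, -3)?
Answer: 0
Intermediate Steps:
d(W, b) = -2 + 1/(5 - 5*b)
(21*0)*d(-2, -3) = (21*0)*((9 - 10*(-3))/(5*(-1 - 3))) = 0*((1/5)*(9 + 30)/(-4)) = 0*((1/5)*(-1/4)*39) = 0*(-39/20) = 0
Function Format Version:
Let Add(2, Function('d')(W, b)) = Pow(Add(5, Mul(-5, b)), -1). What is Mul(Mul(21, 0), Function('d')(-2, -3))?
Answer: 0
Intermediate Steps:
Function('d')(W, b) = Add(-2, Pow(Add(5, Mul(-5, b)), -1))
Mul(Mul(21, 0), Function('d')(-2, -3)) = Mul(Mul(21, 0), Mul(Rational(1, 5), Pow(Add(-1, -3), -1), Add(9, Mul(-10, -3)))) = Mul(0, Mul(Rational(1, 5), Pow(-4, -1), Add(9, 30))) = Mul(0, Mul(Rational(1, 5), Rational(-1, 4), 39)) = Mul(0, Rational(-39, 20)) = 0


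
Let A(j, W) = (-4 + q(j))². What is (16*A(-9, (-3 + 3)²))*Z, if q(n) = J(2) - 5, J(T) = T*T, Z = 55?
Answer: 22000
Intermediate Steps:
J(T) = T²
q(n) = -1 (q(n) = 2² - 5 = 4 - 5 = -1)
A(j, W) = 25 (A(j, W) = (-4 - 1)² = (-5)² = 25)
(16*A(-9, (-3 + 3)²))*Z = (16*25)*55 = 400*55 = 22000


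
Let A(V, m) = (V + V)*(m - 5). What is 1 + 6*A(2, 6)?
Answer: 25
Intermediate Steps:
A(V, m) = 2*V*(-5 + m) (A(V, m) = (2*V)*(-5 + m) = 2*V*(-5 + m))
1 + 6*A(2, 6) = 1 + 6*(2*2*(-5 + 6)) = 1 + 6*(2*2*1) = 1 + 6*4 = 1 + 24 = 25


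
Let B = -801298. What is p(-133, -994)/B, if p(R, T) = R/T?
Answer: -19/113784316 ≈ -1.6698e-7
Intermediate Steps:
p(-133, -994)/B = -133/(-994)/(-801298) = -133*(-1/994)*(-1/801298) = (19/142)*(-1/801298) = -19/113784316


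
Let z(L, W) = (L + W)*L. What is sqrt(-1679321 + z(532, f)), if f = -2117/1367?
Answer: I*sqrt(2610784420181)/1367 ≈ 1182.0*I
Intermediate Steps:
f = -2117/1367 (f = -2117*1/1367 = -2117/1367 ≈ -1.5486)
z(L, W) = L*(L + W)
sqrt(-1679321 + z(532, f)) = sqrt(-1679321 + 532*(532 - 2117/1367)) = sqrt(-1679321 + 532*(725127/1367)) = sqrt(-1679321 + 385767564/1367) = sqrt(-1909864243/1367) = I*sqrt(2610784420181)/1367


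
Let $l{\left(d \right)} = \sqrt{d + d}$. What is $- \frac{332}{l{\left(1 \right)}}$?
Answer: $- 166 \sqrt{2} \approx -234.76$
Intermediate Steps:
$l{\left(d \right)} = \sqrt{2} \sqrt{d}$ ($l{\left(d \right)} = \sqrt{2 d} = \sqrt{2} \sqrt{d}$)
$- \frac{332}{l{\left(1 \right)}} = - \frac{332}{\sqrt{2} \sqrt{1}} = - \frac{332}{\sqrt{2} \cdot 1} = - \frac{332}{\sqrt{2}} = - 332 \frac{\sqrt{2}}{2} = - 166 \sqrt{2}$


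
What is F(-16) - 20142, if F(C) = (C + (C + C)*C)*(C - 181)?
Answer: -117854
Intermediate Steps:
F(C) = (-181 + C)*(C + 2*C²) (F(C) = (C + (2*C)*C)*(-181 + C) = (C + 2*C²)*(-181 + C) = (-181 + C)*(C + 2*C²))
F(-16) - 20142 = -16*(-181 - 361*(-16) + 2*(-16)²) - 20142 = -16*(-181 + 5776 + 2*256) - 20142 = -16*(-181 + 5776 + 512) - 20142 = -16*6107 - 20142 = -97712 - 20142 = -117854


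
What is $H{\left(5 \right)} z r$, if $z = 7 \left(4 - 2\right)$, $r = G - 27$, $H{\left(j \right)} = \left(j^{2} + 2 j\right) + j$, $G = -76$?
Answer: $-57680$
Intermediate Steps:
$H{\left(j \right)} = j^{2} + 3 j$
$r = -103$ ($r = -76 - 27 = -103$)
$z = 14$ ($z = 7 \cdot 2 = 14$)
$H{\left(5 \right)} z r = 5 \left(3 + 5\right) 14 \left(-103\right) = 5 \cdot 8 \cdot 14 \left(-103\right) = 40 \cdot 14 \left(-103\right) = 560 \left(-103\right) = -57680$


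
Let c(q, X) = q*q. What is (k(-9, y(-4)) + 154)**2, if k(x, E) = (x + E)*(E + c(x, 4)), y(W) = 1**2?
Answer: 252004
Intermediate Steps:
c(q, X) = q**2
y(W) = 1
k(x, E) = (E + x)*(E + x**2) (k(x, E) = (x + E)*(E + x**2) = (E + x)*(E + x**2))
(k(-9, y(-4)) + 154)**2 = ((1**2 + (-9)**3 + 1*(-9) + 1*(-9)**2) + 154)**2 = ((1 - 729 - 9 + 1*81) + 154)**2 = ((1 - 729 - 9 + 81) + 154)**2 = (-656 + 154)**2 = (-502)**2 = 252004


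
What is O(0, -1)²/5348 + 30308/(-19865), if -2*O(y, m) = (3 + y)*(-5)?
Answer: -643879111/424952080 ≈ -1.5152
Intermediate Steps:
O(y, m) = 15/2 + 5*y/2 (O(y, m) = -(3 + y)*(-5)/2 = -(-15 - 5*y)/2 = 15/2 + 5*y/2)
O(0, -1)²/5348 + 30308/(-19865) = (15/2 + (5/2)*0)²/5348 + 30308/(-19865) = (15/2 + 0)²*(1/5348) + 30308*(-1/19865) = (15/2)²*(1/5348) - 30308/19865 = (225/4)*(1/5348) - 30308/19865 = 225/21392 - 30308/19865 = -643879111/424952080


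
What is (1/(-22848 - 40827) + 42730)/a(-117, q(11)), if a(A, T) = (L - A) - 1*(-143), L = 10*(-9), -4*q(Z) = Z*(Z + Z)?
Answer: 2720832749/10824750 ≈ 251.35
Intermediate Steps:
q(Z) = -Z²/2 (q(Z) = -Z*(Z + Z)/4 = -Z*2*Z/4 = -Z²/2)
L = -90
a(A, T) = 53 - A (a(A, T) = (-90 - A) - 1*(-143) = (-90 - A) + 143 = 53 - A)
(1/(-22848 - 40827) + 42730)/a(-117, q(11)) = (1/(-22848 - 40827) + 42730)/(53 - 1*(-117)) = (1/(-63675) + 42730)/(53 + 117) = (-1/63675 + 42730)/170 = (2720832749/63675)*(1/170) = 2720832749/10824750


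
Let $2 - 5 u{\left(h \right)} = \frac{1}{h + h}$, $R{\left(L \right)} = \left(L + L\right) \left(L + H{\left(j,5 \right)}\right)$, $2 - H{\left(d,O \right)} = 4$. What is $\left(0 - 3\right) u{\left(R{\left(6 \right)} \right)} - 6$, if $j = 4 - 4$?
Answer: $- \frac{1151}{160} \approx -7.1937$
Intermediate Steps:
$j = 0$ ($j = 4 - 4 = 0$)
$H{\left(d,O \right)} = -2$ ($H{\left(d,O \right)} = 2 - 4 = -2$)
$R{\left(L \right)} = 2 L \left(-2 + L\right)$ ($R{\left(L \right)} = \left(L + L\right) \left(L - 2\right) = 2 L \left(-2 + L\right)$)
$u{\left(h \right)} = \frac{2}{5} - \frac{1}{10 h}$ ($u{\left(h \right)} = \frac{2}{5} - \frac{1}{5 \left(h + h\right)} = \frac{2}{5} - \frac{1}{5 \cdot 2 h} = \frac{2}{5} - \frac{\frac{1}{2} \frac{1}{h}}{5} = \frac{2}{5} - \frac{1}{10 h}$)
$\left(0 - 3\right) u{\left(R{\left(6 \right)} \right)} - 6 = \left(0 - 3\right) \frac{-1 + 4 \cdot 2 \cdot 6 \left(-2 + 6\right)}{10 \cdot 2 \cdot 6 \left(-2 + 6\right)} - 6 = - 3 \frac{-1 + 4 \cdot 2 \cdot 6 \cdot 4}{10 \cdot 2 \cdot 6 \cdot 4} - 6 = - 3 \frac{-1 + 4 \cdot 48}{10 \cdot 48} - 6 = - 3 \cdot \frac{1}{10} \cdot \frac{1}{48} \left(-1 + 192\right) - 6 = - 3 \cdot \frac{1}{10} \cdot \frac{1}{48} \cdot 191 - 6 = \left(-3\right) \frac{191}{480} - 6 = - \frac{191}{160} - 6 = - \frac{1151}{160}$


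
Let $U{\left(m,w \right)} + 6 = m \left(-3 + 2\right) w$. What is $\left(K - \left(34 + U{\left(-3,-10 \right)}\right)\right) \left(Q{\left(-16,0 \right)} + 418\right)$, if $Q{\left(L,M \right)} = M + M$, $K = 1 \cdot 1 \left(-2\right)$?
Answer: $0$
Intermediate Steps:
$U{\left(m,w \right)} = -6 - m w$ ($U{\left(m,w \right)} = -6 + m \left(-3 + 2\right) w = -6 + m \left(-1\right) w = -6 + - m w = -6 - m w$)
$K = -2$ ($K = 1 \left(-2\right) = -2$)
$Q{\left(L,M \right)} = 2 M$
$\left(K - \left(34 + U{\left(-3,-10 \right)}\right)\right) \left(Q{\left(-16,0 \right)} + 418\right) = \left(-2 - \left(28 - \left(-3\right) \left(-10\right)\right)\right) \left(2 \cdot 0 + 418\right) = \left(-2 - -2\right) \left(0 + 418\right) = \left(-2 - -2\right) 418 = \left(-2 + \left(-34 + 36\right)\right) 418 = \left(-2 + 2\right) 418 = 0 \cdot 418 = 0$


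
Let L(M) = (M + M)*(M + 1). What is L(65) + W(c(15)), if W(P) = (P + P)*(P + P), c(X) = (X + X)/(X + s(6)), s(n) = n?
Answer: 420820/49 ≈ 8588.2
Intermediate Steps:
c(X) = 2*X/(6 + X) (c(X) = (X + X)/(X + 6) = (2*X)/(6 + X) = 2*X/(6 + X))
W(P) = 4*P² (W(P) = (2*P)*(2*P) = 4*P²)
L(M) = 2*M*(1 + M) (L(M) = (2*M)*(1 + M) = 2*M*(1 + M))
L(65) + W(c(15)) = 2*65*(1 + 65) + 4*(2*15/(6 + 15))² = 2*65*66 + 4*(2*15/21)² = 8580 + 4*(2*15*(1/21))² = 8580 + 4*(10/7)² = 8580 + 4*(100/49) = 8580 + 400/49 = 420820/49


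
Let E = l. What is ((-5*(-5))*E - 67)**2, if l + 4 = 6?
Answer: 289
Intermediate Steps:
l = 2 (l = -4 + 6 = 2)
E = 2
((-5*(-5))*E - 67)**2 = (-5*(-5)*2 - 67)**2 = (25*2 - 67)**2 = (50 - 67)**2 = (-17)**2 = 289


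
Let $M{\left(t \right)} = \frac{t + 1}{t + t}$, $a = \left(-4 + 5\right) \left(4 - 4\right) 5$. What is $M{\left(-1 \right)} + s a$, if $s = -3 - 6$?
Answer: $0$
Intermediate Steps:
$s = -9$ ($s = -3 - 6 = -9$)
$a = 0$ ($a = 1 \cdot 0 \cdot 5 = 0 \cdot 5 = 0$)
$M{\left(t \right)} = \frac{1 + t}{2 t}$
$M{\left(-1 \right)} + s a = \frac{1 - 1}{2 \left(-1\right)} - 0 = \frac{1}{2} \left(-1\right) 0 + 0 = 0 + 0 = 0$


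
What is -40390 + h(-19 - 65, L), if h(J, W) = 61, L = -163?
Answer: -40329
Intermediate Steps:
-40390 + h(-19 - 65, L) = -40390 + 61 = -40329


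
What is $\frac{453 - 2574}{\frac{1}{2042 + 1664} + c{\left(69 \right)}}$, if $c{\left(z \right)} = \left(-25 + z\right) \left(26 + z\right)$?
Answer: $- \frac{7860426}{15491081} \approx -0.50742$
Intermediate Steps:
$\frac{453 - 2574}{\frac{1}{2042 + 1664} + c{\left(69 \right)}} = \frac{453 - 2574}{\frac{1}{2042 + 1664} + \left(-650 + 69 + 69^{2}\right)} = - \frac{2121}{\frac{1}{3706} + \left(-650 + 69 + 4761\right)} = - \frac{2121}{\frac{1}{3706} + 4180} = - \frac{2121}{\frac{15491081}{3706}} = \left(-2121\right) \frac{3706}{15491081} = - \frac{7860426}{15491081}$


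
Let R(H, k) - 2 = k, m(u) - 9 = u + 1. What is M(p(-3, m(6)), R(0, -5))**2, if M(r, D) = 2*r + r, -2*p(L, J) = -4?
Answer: 36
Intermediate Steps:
m(u) = 10 + u (m(u) = 9 + (u + 1) = 9 + (1 + u) = 10 + u)
p(L, J) = 2 (p(L, J) = -1/2*(-4) = 2)
R(H, k) = 2 + k
M(r, D) = 3*r
M(p(-3, m(6)), R(0, -5))**2 = (3*2)**2 = 6**2 = 36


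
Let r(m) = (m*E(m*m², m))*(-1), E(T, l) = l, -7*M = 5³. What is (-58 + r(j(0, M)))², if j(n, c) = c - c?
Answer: 3364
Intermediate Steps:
M = -125/7 (M = -⅐*5³ = -⅐*125 = -125/7 ≈ -17.857)
j(n, c) = 0
r(m) = -m² (r(m) = (m*m)*(-1) = m²*(-1) = -m²)
(-58 + r(j(0, M)))² = (-58 - 1*0²)² = (-58 - 1*0)² = (-58 + 0)² = (-58)² = 3364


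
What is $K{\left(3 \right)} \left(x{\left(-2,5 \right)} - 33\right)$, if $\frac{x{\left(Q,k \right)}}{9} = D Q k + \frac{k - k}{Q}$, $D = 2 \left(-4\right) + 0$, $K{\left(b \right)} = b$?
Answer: $2061$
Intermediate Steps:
$D = -8$ ($D = -8 + 0 = -8$)
$x{\left(Q,k \right)} = - 72 Q k$ ($x{\left(Q,k \right)} = 9 \left(- 8 Q k + \frac{k - k}{Q}\right) = 9 \left(- 8 Q k + \frac{0}{Q}\right) = 9 \left(- 8 Q k + 0\right) = 9 \left(- 8 Q k\right) = - 72 Q k$)
$K{\left(3 \right)} \left(x{\left(-2,5 \right)} - 33\right) = 3 \left(\left(-72\right) \left(-2\right) 5 - 33\right) = 3 \left(720 - 33\right) = 3 \cdot 687 = 2061$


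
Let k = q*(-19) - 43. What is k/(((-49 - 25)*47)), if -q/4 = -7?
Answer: 575/3478 ≈ 0.16532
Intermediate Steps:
q = 28 (q = -4*(-7) = 28)
k = -575 (k = 28*(-19) - 43 = -532 - 43 = -575)
k/(((-49 - 25)*47)) = -575*1/(47*(-49 - 25)) = -575/((-74*47)) = -575/(-3478) = -575*(-1/3478) = 575/3478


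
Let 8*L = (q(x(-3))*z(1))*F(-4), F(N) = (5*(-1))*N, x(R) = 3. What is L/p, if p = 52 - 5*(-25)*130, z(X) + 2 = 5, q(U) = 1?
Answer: 5/10868 ≈ 0.00046007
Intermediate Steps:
F(N) = -5*N
z(X) = 3 (z(X) = -2 + 5 = 3)
p = 16302 (p = 52 + 125*130 = 52 + 16250 = 16302)
L = 15/2 (L = ((1*3)*(-5*(-4)))/8 = (3*20)/8 = (⅛)*60 = 15/2 ≈ 7.5000)
L/p = (15/2)/16302 = (15/2)*(1/16302) = 5/10868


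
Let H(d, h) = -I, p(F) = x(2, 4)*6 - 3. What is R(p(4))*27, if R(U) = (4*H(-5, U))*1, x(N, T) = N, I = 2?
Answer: -216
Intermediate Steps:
p(F) = 9 (p(F) = 2*6 - 3 = 12 - 3 = 9)
H(d, h) = -2 (H(d, h) = -1*2 = -2)
R(U) = -8 (R(U) = (4*(-2))*1 = -8*1 = -8)
R(p(4))*27 = -8*27 = -216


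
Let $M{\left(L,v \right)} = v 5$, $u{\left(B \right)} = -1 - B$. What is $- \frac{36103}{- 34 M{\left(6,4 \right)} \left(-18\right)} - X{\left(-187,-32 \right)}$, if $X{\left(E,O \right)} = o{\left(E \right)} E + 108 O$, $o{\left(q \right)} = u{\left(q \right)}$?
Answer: $\frac{467997017}{12240} \approx 38235.0$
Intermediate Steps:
$o{\left(q \right)} = -1 - q$
$M{\left(L,v \right)} = 5 v$
$X{\left(E,O \right)} = 108 O + E \left(-1 - E\right)$ ($X{\left(E,O \right)} = \left(-1 - E\right) E + 108 O = E \left(-1 - E\right) + 108 O = 108 O + E \left(-1 - E\right)$)
$- \frac{36103}{- 34 M{\left(6,4 \right)} \left(-18\right)} - X{\left(-187,-32 \right)} = - \frac{36103}{- 34 \cdot 5 \cdot 4 \left(-18\right)} - \left(108 \left(-32\right) - - 187 \left(1 - 187\right)\right) = - \frac{36103}{\left(-34\right) 20 \left(-18\right)} - \left(-3456 - \left(-187\right) \left(-186\right)\right) = - \frac{36103}{\left(-680\right) \left(-18\right)} - \left(-3456 - 34782\right) = - \frac{36103}{12240} - -38238 = \left(-36103\right) \frac{1}{12240} + 38238 = - \frac{36103}{12240} + 38238 = \frac{467997017}{12240}$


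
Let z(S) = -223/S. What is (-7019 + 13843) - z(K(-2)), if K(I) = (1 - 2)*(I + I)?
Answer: 27519/4 ≈ 6879.8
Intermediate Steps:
K(I) = -2*I
(-7019 + 13843) - z(K(-2)) = (-7019 + 13843) - (-223)/((-2*(-2))) = 6824 - (-223)/4 = 6824 - 1*(-223/4) = 6824 + 223/4 = 27519/4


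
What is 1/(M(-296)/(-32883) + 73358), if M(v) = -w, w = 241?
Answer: 32883/2412231355 ≈ 1.3632e-5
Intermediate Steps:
M(v) = -241 (M(v) = -1*241 = -241)
1/(M(-296)/(-32883) + 73358) = 1/(-241/(-32883) + 73358) = 1/(-241*(-1/32883) + 73358) = 1/(241/32883 + 73358) = 1/(2412231355/32883) = 32883/2412231355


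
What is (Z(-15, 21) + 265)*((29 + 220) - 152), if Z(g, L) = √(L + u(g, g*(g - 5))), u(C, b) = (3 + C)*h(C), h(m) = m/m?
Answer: 25996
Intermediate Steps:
h(m) = 1
u(C, b) = 3 + C (u(C, b) = (3 + C)*1 = 3 + C)
Z(g, L) = √(3 + L + g) (Z(g, L) = √(L + (3 + g)) = √(3 + L + g))
(Z(-15, 21) + 265)*((29 + 220) - 152) = (√(3 + 21 - 15) + 265)*((29 + 220) - 152) = (√9 + 265)*(249 - 152) = (3 + 265)*97 = 268*97 = 25996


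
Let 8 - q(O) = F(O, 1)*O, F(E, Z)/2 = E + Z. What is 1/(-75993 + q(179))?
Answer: -1/140425 ≈ -7.1212e-6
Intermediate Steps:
F(E, Z) = 2*E + 2*Z (F(E, Z) = 2*(E + Z) = 2*E + 2*Z)
q(O) = 8 - O*(2 + 2*O) (q(O) = 8 - (2*O + 2*1)*O = 8 - (2*O + 2)*O = 8 - (2 + 2*O)*O = 8 - O*(2 + 2*O))
1/(-75993 + q(179)) = 1/(-75993 + (8 - 2*179*(1 + 179))) = 1/(-75993 + (8 - 2*179*180)) = 1/(-75993 + (8 - 64440)) = 1/(-75993 - 64432) = 1/(-140425) = -1/140425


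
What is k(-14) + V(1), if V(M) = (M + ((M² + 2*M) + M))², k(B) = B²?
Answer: 221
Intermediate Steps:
V(M) = (M² + 4*M)² (V(M) = (M + (M² + 3*M))² = (M² + 4*M)²)
k(-14) + V(1) = (-14)² + 1²*(4 + 1)² = 196 + 1*5² = 196 + 1*25 = 196 + 25 = 221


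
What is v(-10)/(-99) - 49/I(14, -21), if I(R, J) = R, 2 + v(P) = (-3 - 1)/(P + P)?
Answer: -383/110 ≈ -3.4818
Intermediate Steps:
v(P) = -2 - 2/P (v(P) = -2 + (-3 - 1)/(P + P) = -2 - 4*1/(2*P) = -2 - 2/P)
v(-10)/(-99) - 49/I(14, -21) = (-2 - 2/(-10))/(-99) - 49/14 = (-2 - 2*(-⅒))*(-1/99) - 49*1/14 = (-2 + ⅕)*(-1/99) - 7/2 = -9/5*(-1/99) - 7/2 = 1/55 - 7/2 = -383/110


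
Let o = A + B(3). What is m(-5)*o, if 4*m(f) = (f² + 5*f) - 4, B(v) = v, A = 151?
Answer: -154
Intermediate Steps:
m(f) = -1 + f²/4 + 5*f/4 (m(f) = ((f² + 5*f) - 4)/4 = (-4 + f² + 5*f)/4 = -1 + f²/4 + 5*f/4)
o = 154 (o = 151 + 3 = 154)
m(-5)*o = (-1 + (¼)*(-5)² + (5/4)*(-5))*154 = (-1 + (¼)*25 - 25/4)*154 = (-1 + 25/4 - 25/4)*154 = -1*154 = -154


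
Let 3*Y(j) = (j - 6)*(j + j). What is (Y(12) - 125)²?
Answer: 5929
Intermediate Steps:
Y(j) = 2*j*(-6 + j)/3 (Y(j) = ((j - 6)*(j + j))/3 = ((-6 + j)*(2*j))/3 = (2*j*(-6 + j))/3 = 2*j*(-6 + j)/3)
(Y(12) - 125)² = ((⅔)*12*(-6 + 12) - 125)² = ((⅔)*12*6 - 125)² = (48 - 125)² = (-77)² = 5929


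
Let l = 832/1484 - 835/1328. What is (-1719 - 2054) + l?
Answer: -1858945385/492688 ≈ -3773.1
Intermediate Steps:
l = -33561/492688 (l = 832*(1/1484) - 835*1/1328 = 208/371 - 835/1328 = -33561/492688 ≈ -0.068118)
(-1719 - 2054) + l = (-1719 - 2054) - 33561/492688 = -3773 - 33561/492688 = -1858945385/492688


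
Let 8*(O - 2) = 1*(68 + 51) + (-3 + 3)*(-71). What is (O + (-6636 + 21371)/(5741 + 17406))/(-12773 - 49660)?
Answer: -3242725/11561093208 ≈ -0.00028049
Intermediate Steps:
O = 135/8 (O = 2 + (1*(68 + 51) + (-3 + 3)*(-71))/8 = 2 + (1*119 + 0*(-71))/8 = 2 + (119 + 0)/8 = 2 + (1/8)*119 = 2 + 119/8 = 135/8 ≈ 16.875)
(O + (-6636 + 21371)/(5741 + 17406))/(-12773 - 49660) = (135/8 + (-6636 + 21371)/(5741 + 17406))/(-12773 - 49660) = (135/8 + 14735/23147)/(-62433) = (135/8 + 14735*(1/23147))*(-1/62433) = (135/8 + 14735/23147)*(-1/62433) = (3242725/185176)*(-1/62433) = -3242725/11561093208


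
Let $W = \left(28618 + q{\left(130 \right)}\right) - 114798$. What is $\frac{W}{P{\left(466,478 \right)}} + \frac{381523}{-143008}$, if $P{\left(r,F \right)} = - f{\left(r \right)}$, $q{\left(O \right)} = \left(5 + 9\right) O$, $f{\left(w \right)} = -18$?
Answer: $- \frac{2011837049}{429024} \approx -4689.3$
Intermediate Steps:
$q{\left(O \right)} = 14 O$
$P{\left(r,F \right)} = 18$ ($P{\left(r,F \right)} = \left(-1\right) \left(-18\right) = 18$)
$W = -84360$ ($W = \left(28618 + 14 \cdot 130\right) - 114798 = \left(28618 + 1820\right) - 114798 = 30438 - 114798 = -84360$)
$\frac{W}{P{\left(466,478 \right)}} + \frac{381523}{-143008} = - \frac{84360}{18} + \frac{381523}{-143008} = \left(-84360\right) \frac{1}{18} + 381523 \left(- \frac{1}{143008}\right) = - \frac{14060}{3} - \frac{381523}{143008} = - \frac{2011837049}{429024}$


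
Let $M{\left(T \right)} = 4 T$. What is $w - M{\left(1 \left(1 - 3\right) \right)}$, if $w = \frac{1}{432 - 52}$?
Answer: $\frac{3041}{380} \approx 8.0026$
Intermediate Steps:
$w = \frac{1}{380} \approx 0.0026316$
$w - M{\left(1 \left(1 - 3\right) \right)} = \frac{1}{380} - 4 \cdot 1 \left(1 - 3\right) = \frac{1}{380} - 4 \cdot 1 \left(-2\right) = \frac{1}{380} - 4 \left(-2\right) = \frac{1}{380} - -8 = \frac{1}{380} + 8 = \frac{3041}{380}$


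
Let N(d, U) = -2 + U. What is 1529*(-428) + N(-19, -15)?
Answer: -654429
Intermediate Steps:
1529*(-428) + N(-19, -15) = 1529*(-428) + (-2 - 15) = -654412 - 17 = -654429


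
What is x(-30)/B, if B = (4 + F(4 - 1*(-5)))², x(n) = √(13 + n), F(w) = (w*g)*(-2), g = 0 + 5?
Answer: I*√17/7396 ≈ 0.00055748*I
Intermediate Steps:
g = 5
F(w) = -10*w (F(w) = (w*5)*(-2) = (5*w)*(-2) = -10*w)
B = 7396 (B = (4 - 10*(4 - 1*(-5)))² = (4 - 10*(4 + 5))² = (4 - 10*9)² = (4 - 90)² = (-86)² = 7396)
x(-30)/B = √(13 - 30)/7396 = √(-17)*(1/7396) = (I*√17)*(1/7396) = I*√17/7396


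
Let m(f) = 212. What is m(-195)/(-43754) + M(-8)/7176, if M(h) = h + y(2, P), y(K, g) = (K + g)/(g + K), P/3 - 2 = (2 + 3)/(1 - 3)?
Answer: -913795/156989352 ≈ -0.0058207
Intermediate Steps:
P = -3/2 (P = 6 + 3*((2 + 3)/(1 - 3)) = 6 + 3*(5/(-2)) = 6 + 3*(5*(-½)) = 6 + 3*(-5/2) = 6 - 15/2 = -3/2 ≈ -1.5000)
y(K, g) = 1 (y(K, g) = (K + g)/(K + g) = 1)
M(h) = 1 + h (M(h) = h + 1 = 1 + h)
m(-195)/(-43754) + M(-8)/7176 = 212/(-43754) + (1 - 8)/7176 = 212*(-1/43754) - 7*1/7176 = -106/21877 - 7/7176 = -913795/156989352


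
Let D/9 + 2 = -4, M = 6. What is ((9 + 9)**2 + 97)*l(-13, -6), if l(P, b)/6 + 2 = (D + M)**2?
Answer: 5814852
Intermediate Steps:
D = -54 (D = -18 + 9*(-4) = -18 - 36 = -54)
l(P, b) = 13812 (l(P, b) = -12 + 6*(-54 + 6)**2 = -12 + 6*(-48)**2 = -12 + 6*2304 = -12 + 13824 = 13812)
((9 + 9)**2 + 97)*l(-13, -6) = ((9 + 9)**2 + 97)*13812 = (18**2 + 97)*13812 = (324 + 97)*13812 = 421*13812 = 5814852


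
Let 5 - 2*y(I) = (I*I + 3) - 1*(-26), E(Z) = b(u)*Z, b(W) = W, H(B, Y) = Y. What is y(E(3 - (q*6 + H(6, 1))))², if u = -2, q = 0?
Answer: 400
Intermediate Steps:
E(Z) = -2*Z
y(I) = -12 - I²/2 (y(I) = 5/2 - ((I*I + 3) - 1*(-26))/2 = 5/2 - ((I² + 3) + 26)/2 = 5/2 - ((3 + I²) + 26)/2 = 5/2 - (29 + I²)/2 = 5/2 + (-29/2 - I²/2) = -12 - I²/2)
y(E(3 - (q*6 + H(6, 1))))² = (-12 - 4*(3 - (0*6 + 1))²/2)² = (-12 - 4*(3 - (0 + 1))²/2)² = (-12 - 4*(3 - 1*1)²/2)² = (-12 - 4*(3 - 1)²/2)² = (-12 - (-2*2)²/2)² = (-12 - ½*(-4)²)² = (-12 - ½*16)² = (-12 - 8)² = (-20)² = 400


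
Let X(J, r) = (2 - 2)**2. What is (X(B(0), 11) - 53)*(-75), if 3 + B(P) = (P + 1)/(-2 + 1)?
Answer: 3975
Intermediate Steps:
B(P) = -4 - P (B(P) = -3 + (P + 1)/(-2 + 1) = -3 + (1 + P)/(-1) = -3 + (1 + P)*(-1) = -3 + (-1 - P) = -4 - P)
X(J, r) = 0 (X(J, r) = 0**2 = 0)
(X(B(0), 11) - 53)*(-75) = (0 - 53)*(-75) = -53*(-75) = 3975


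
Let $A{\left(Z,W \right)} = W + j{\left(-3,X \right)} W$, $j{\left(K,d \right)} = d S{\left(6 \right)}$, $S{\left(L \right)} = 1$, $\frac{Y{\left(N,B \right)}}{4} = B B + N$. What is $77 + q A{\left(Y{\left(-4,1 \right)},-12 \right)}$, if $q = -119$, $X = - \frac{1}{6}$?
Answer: $1267$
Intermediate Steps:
$X = - \frac{1}{6}$ ($X = \left(-1\right) \frac{1}{6} = - \frac{1}{6} \approx -0.16667$)
$Y{\left(N,B \right)} = 4 N + 4 B^{2}$ ($Y{\left(N,B \right)} = 4 \left(B B + N\right) = 4 \left(B^{2} + N\right) = 4 \left(N + B^{2}\right) = 4 N + 4 B^{2}$)
$j{\left(K,d \right)} = d$ ($j{\left(K,d \right)} = d 1 = d$)
$A{\left(Z,W \right)} = \frac{5 W}{6}$ ($A{\left(Z,W \right)} = W - \frac{W}{6} = \frac{5 W}{6}$)
$77 + q A{\left(Y{\left(-4,1 \right)},-12 \right)} = 77 - 119 \cdot \frac{5}{6} \left(-12\right) = 77 - -1190 = 77 + 1190 = 1267$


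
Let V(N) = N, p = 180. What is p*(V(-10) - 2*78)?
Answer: -29880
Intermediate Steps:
p*(V(-10) - 2*78) = 180*(-10 - 2*78) = 180*(-10 - 156) = 180*(-166) = -29880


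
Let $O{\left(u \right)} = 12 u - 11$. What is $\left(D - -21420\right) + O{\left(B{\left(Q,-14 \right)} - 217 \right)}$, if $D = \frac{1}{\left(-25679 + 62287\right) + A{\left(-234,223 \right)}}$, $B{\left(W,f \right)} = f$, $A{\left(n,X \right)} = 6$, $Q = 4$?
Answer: $\frac{682375119}{36614} \approx 18637.0$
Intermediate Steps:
$D = \frac{1}{36614}$ ($D = \frac{1}{\left(-25679 + 62287\right) + 6} = \frac{1}{36608 + 6} = \frac{1}{36614} \approx 2.7312 \cdot 10^{-5}$)
$O{\left(u \right)} = -11 + 12 u$
$\left(D - -21420\right) + O{\left(B{\left(Q,-14 \right)} - 217 \right)} = \left(\frac{1}{36614} - -21420\right) + \left(-11 + 12 \left(-14 - 217\right)\right) = \left(\frac{1}{36614} + \left(-100488 + 121908\right)\right) + \left(-11 + 12 \left(-14 - 217\right)\right) = \left(\frac{1}{36614} + 21420\right) + \left(-11 + 12 \left(-231\right)\right) = \frac{784271881}{36614} - 2783 = \frac{682375119}{36614}$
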